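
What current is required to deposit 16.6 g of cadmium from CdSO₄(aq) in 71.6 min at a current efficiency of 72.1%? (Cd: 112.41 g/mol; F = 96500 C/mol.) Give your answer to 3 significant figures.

9.20 A

n(Cd) = 16.6 / 112.41 = 0.1477 mol
Cd²⁺ + 2e⁻ → Cd, so n(e⁻) = 2 × 0.1477 = 0.2954 mol
Q = 0.2954 × 96500 / 0.721 = 39540 C
I = Q / t = 39540 / 4296 s = 9.20 A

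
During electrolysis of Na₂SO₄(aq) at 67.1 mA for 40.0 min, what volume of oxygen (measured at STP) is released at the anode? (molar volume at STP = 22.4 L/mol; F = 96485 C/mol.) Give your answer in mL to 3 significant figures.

Q = 0.0671 A × 2400 s = 161.0 C
n(e⁻) = 161.0 / 96485 = 0.001669 mol
2H₂O → O₂ + 4H⁺ + 4e⁻, so n(O₂) = 0.001669 / 4 = 4.173×10^-4 mol
V = 4.173×10^-4 × 22.4 = 0.009348 L
= 9.35 mL

9.35 mL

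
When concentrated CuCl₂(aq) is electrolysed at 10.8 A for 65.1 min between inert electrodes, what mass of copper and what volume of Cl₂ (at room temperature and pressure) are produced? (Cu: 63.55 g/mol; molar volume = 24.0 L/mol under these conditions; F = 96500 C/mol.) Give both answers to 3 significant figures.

Q = 10.8 × 3906 = 42180 C; n(e⁻) = 42180 / 96500 = 0.4371 mol
Cathode: Cu²⁺ + 2e⁻ → Cu → n(Cu) = 0.4371/2 = 0.2186 mol → 13.9 g
Anode: 2Cl⁻ → Cl₂ + 2e⁻ → n(Cl₂) = 0.4371/2 = 0.2186 mol → 5.25 L

13.9 g Cu; 5.25 L Cl₂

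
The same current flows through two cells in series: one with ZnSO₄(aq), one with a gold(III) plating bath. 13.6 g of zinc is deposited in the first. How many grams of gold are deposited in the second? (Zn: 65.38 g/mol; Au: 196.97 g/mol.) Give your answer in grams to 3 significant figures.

n(Zn) = 13.6 / 65.38 = 0.2080 mol
Zn²⁺ + 2e⁻ → Zn, so n(e⁻) = 2 × 0.2080 = 0.4160 mol
Since the cells are in series, n(e⁻) in the Au cell is also 0.4160 mol.
Au³⁺ + 3e⁻ → Au, so n(Au) = 0.4160 / 3 = 0.1387 mol
m(Au) = 0.1387 × 196.97 = 27.3 g

27.3 g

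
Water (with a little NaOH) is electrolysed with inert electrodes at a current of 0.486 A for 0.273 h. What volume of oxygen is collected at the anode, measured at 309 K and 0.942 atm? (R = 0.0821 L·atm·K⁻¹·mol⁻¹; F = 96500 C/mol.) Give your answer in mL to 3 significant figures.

Charge passed = 0.486 × 982.8 = 477.6 C
Moles of electrons = 477.6 / 96500 = 0.004949 mol
2H₂O → O₂ + 4H⁺ + 4e⁻, so n(O₂) = 0.004949 / 4 = 0.001237 mol
V = nRT/P = 0.001237 × 0.0821 × 309 / 0.942 = 0.03331 L
= 33.3 mL

33.3 mL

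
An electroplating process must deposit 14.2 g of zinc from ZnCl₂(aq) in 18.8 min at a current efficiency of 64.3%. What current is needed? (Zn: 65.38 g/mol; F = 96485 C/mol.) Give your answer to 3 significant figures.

57.8 A

n(Zn) = 14.2 / 65.38 = 0.2172 mol
Zn²⁺ + 2e⁻ → Zn, so n(e⁻) = 2 × 0.2172 = 0.4344 mol
Q = 0.4344 × 96485 / 0.643 = 65180 C
I = Q / t = 65180 / 1128 s = 57.8 A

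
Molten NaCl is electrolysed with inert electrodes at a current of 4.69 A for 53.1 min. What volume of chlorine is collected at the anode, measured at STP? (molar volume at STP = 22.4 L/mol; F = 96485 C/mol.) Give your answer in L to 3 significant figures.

1.73 L

Q = It = 4.69 × 3186 = 14940 C
Moles of electrons = 14940 / 96485 = 0.1548 mol
2Cl⁻ → Cl₂ + 2e⁻, so n(Cl₂) = 0.1548 / 2 = 0.07740 mol
V = 0.07740 × 22.4 = 1.734 L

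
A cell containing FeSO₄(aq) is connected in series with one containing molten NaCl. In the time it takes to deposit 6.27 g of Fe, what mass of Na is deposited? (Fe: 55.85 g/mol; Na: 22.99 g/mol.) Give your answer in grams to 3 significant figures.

n(Fe) = 6.27 / 55.85 = 0.1123 mol
Fe²⁺ + 2e⁻ → Fe, so n(e⁻) = 2 × 0.1123 = 0.2246 mol
Since the cells are in series, n(e⁻) in the Na cell is also 0.2246 mol.
Na⁺ + e⁻ → Na, so n(Na) = 0.2246 mol
m(Na) = 0.2246 × 22.99 = 5.16 g

5.16 g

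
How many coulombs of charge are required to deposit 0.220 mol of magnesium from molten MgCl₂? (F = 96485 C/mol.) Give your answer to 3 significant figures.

Mg²⁺ + 2e⁻ → Mg, so n(e⁻) = 2 × 0.220 = 0.4400 mol
Q = 0.4400 × 96485 = 42450 C

42500 C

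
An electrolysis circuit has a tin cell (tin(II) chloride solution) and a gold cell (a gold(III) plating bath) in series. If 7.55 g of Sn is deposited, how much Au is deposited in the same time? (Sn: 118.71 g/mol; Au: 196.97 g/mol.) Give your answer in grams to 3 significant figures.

8.35 g

n(Sn) = 7.55 / 118.71 = 0.06360 mol
Sn²⁺ + 2e⁻ → Sn, so n(e⁻) = 2 × 0.06360 = 0.1272 mol
The cells are in series, so the same charge (and hence the same n(e⁻) = 0.1272 mol) passes through both.
Au³⁺ + 3e⁻ → Au, so n(Au) = 0.1272 / 3 = 0.04240 mol
m(Au) = 0.04240 × 196.97 = 8.35 g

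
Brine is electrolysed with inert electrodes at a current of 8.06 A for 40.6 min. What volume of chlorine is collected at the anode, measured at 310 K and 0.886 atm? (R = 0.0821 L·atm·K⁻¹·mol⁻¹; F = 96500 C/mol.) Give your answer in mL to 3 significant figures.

Charge passed = 8.06 × 2436 = 19630 C
n(e⁻) = Q/F = 19630/96500 = 0.2034 mol
2Cl⁻ → Cl₂ + 2e⁻, so n(Cl₂) = 0.2034 / 2 = 0.1017 mol
V = nRT/P = 0.1017 × 0.0821 × 310 / 0.886 = 2.921 L
= 2920 mL

2920 mL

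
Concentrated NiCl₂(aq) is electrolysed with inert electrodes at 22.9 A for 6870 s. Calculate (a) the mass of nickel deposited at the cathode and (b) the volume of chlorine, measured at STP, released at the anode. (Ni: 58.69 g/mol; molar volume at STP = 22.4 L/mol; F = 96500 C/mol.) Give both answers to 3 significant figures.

47.8 g Ni; 18.3 L Cl₂

Q = 22.9 × 6870 = 1.573×10^5 C; n(e⁻) = 1.573×10^5 / 96500 = 1.630 mol
Cathode: Ni²⁺ + 2e⁻ → Ni → n(Ni) = 1.630/2 = 0.8150 mol → 47.8 g
Anode: 2Cl⁻ → Cl₂ + 2e⁻ → n(Cl₂) = 1.630/2 = 0.8150 mol → 18.3 L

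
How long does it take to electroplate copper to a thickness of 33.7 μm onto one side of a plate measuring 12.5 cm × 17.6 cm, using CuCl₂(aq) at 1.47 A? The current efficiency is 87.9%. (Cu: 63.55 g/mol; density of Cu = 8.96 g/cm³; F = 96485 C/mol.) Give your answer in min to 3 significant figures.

260 min

Plated area = 12.5 × 17.6 = 220.0 cm²
Volume = 220.0 × 33.7×10⁻⁴ cm = 0.7414 cm³
m(Cu) = 0.7414 × 8.96 = 6.643 g
n(Cu) = 6.643 / 63.55 = 0.1045 mol; n(e⁻) = 2 × 0.1045 = 0.2090 mol
Q = 0.2090 × 96485 / 0.879 = 22940 C
t = 22940 / 1.47 = 15610 s = 260 min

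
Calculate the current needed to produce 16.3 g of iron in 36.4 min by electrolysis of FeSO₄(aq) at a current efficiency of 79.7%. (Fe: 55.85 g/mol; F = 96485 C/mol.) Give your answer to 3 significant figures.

32.4 A

n(Fe) = 16.3 / 55.85 = 0.2919 mol
Fe²⁺ + 2e⁻ → Fe, so n(e⁻) = 2 × 0.2919 = 0.5838 mol
Q = 0.5838 × 96485 / 0.797 = 70670 C
I = Q / t = 70670 / 2184 s = 32.4 A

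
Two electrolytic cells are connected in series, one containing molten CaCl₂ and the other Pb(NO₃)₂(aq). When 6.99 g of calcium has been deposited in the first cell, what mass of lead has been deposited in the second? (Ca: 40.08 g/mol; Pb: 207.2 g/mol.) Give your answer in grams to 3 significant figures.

36.1 g

n(Ca) = 6.99 / 40.08 = 0.1744 mol
Ca²⁺ + 2e⁻ → Ca, so n(e⁻) = 2 × 0.1744 = 0.3488 mol
In series, the same 0.3488 mol of electrons flows through the second cell.
Pb²⁺ + 2e⁻ → Pb, so n(Pb) = 0.3488 / 2 = 0.1744 mol
m(Pb) = 0.1744 × 207.2 = 36.1 g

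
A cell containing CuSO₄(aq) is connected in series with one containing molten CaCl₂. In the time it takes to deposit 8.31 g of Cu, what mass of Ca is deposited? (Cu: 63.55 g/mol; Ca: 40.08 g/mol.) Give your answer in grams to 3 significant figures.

n(Cu) = 8.31 / 63.55 = 0.1308 mol
Cu²⁺ + 2e⁻ → Cu, so n(e⁻) = 2 × 0.1308 = 0.2616 mol
Since the cells are in series, n(e⁻) in the Ca cell is also 0.2616 mol.
Ca²⁺ + 2e⁻ → Ca, so n(Ca) = 0.2616 / 2 = 0.1308 mol
m(Ca) = 0.1308 × 40.08 = 5.24 g

5.24 g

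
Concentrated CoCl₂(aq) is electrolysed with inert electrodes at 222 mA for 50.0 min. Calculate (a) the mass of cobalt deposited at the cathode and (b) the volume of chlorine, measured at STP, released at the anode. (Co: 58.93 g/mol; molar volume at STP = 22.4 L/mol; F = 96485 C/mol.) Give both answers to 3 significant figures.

Q = 0.222 × 3000 = 666.0 C; n(e⁻) = 666.0 / 96485 = 0.006903 mol
Cathode: Co²⁺ + 2e⁻ → Co → n(Co) = 0.006903/2 = 0.003452 mol → 0.203 g
Anode: 2Cl⁻ → Cl₂ + 2e⁻ → n(Cl₂) = 0.006903/2 = 0.003452 mol → 0.0773 L

0.203 g Co; 0.0773 L Cl₂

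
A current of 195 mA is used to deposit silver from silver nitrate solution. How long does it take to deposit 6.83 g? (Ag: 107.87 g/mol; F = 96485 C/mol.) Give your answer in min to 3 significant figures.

522 min

n(Ag) = 6.83 / 107.87 = 0.06332 mol
Ag⁺ + e⁻ → Ag, so n(e⁻) = 0.06332 mol
Q = 0.06332 × 96485 = 6109 C
t = Q / I = 6109 / 0.195 = 31330 s = 522 min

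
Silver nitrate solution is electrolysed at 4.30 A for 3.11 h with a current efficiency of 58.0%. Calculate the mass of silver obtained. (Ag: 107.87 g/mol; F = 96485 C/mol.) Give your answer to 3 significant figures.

31.2 g

Q = 4.30 × 11196 = 48140 C
n(e⁻) = 48140 / 96485 = 0.4989 mol
Ag⁺ + e⁻ → Ag, so theoretical m(Ag) = 0.4989 × 107.87 = 53.82 g
Actual mass = 58.0% × 53.82 = 31.2 g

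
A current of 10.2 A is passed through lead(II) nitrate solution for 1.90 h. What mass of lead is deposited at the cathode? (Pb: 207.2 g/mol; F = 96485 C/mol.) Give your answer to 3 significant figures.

74.9 g

Charge passed = 10.2 × 6840 = 69770 C
n(e⁻) = 69770 / 96485 = 0.7231 mol
Pb²⁺ + 2e⁻ → Pb, so n(Pb) = 0.7231 / 2 = 0.3616 mol
m = 0.3616 × 207.2 = 74.9 g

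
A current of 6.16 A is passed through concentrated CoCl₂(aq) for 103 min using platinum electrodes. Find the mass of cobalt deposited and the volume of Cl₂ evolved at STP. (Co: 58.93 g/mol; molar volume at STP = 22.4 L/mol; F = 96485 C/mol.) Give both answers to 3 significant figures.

11.6 g Co; 4.42 L Cl₂

Q = 6.16 × 6180 = 38070 C; n(e⁻) = 38070 / 96485 = 0.3946 mol
Cathode: Co²⁺ + 2e⁻ → Co → n(Co) = 0.3946/2 = 0.1973 mol → 11.6 g
Anode: 2Cl⁻ → Cl₂ + 2e⁻ → n(Cl₂) = 0.3946/2 = 0.1973 mol → 4.42 L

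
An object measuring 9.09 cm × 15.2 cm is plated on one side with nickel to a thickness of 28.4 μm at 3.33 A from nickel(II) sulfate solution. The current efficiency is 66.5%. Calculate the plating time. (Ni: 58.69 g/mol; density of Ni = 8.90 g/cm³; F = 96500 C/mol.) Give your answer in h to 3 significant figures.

1.44 h

Plated area = 9.09 × 15.2 = 138.2 cm²
Volume = 138.2 × 28.4×10⁻⁴ cm = 0.3925 cm³
m(Ni) = 0.3925 × 8.90 = 3.493 g
n(Ni) = 3.493 / 58.69 = 0.05952 mol; n(e⁻) = 2 × 0.05952 = 0.1190 mol
Q = 0.1190 × 96500 / 0.665 = 17270 C
t = 17270 / 3.33 = 5186 s = 1.44 h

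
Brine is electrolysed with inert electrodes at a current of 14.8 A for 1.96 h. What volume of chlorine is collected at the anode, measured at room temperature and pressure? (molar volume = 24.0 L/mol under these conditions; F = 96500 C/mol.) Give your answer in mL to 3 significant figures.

Q = It = 14.8 × 7056 = 1.044×10^5 C
Moles of electrons = 1.044×10^5 / 96500 = 1.082 mol
2Cl⁻ → Cl₂ + 2e⁻, so n(Cl₂) = 1.082 / 2 = 0.5410 mol
V = 0.5410 × 24.0 = 12.98 L
= 13000 mL

13000 mL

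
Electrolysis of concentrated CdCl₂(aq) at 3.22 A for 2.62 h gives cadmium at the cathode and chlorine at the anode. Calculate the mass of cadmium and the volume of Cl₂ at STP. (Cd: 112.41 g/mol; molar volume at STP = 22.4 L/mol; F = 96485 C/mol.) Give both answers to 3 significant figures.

Q = 3.22 × 9432 = 30370 C; n(e⁻) = 30370 / 96485 = 0.3148 mol
Cathode: Cd²⁺ + 2e⁻ → Cd → n(Cd) = 0.3148/2 = 0.1574 mol → 17.7 g
Anode: 2Cl⁻ → Cl₂ + 2e⁻ → n(Cl₂) = 0.3148/2 = 0.1574 mol → 3.53 L

17.7 g Cd; 3.53 L Cl₂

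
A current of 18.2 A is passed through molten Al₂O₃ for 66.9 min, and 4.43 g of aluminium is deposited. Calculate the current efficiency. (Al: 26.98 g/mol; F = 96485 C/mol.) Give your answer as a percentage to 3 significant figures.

Q = 18.2 × 4014 = 73050 C
n(e⁻) = 73050 / 96485 = 0.7571 mol
Al³⁺ + 3e⁻ → Al, so theoretical n(Al) = 0.2524 mol → 6.810 g
Efficiency = 4.43 / 6.810 = 0.6505 = 65.1%

65.1%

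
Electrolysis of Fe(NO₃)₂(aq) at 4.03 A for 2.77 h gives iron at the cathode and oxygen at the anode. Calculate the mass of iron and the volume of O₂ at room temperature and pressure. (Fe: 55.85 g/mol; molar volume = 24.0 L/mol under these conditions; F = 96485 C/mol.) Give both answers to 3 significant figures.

11.6 g Fe; 2.50 L O₂

Q = 4.03 × 9972 = 40190 C; n(e⁻) = 40190 / 96485 = 0.4165 mol
Cathode: Fe²⁺ + 2e⁻ → Fe → n(Fe) = 0.4165/2 = 0.2083 mol → 11.6 g
Anode: 2H₂O → O₂ + 4H⁺ + 4e⁻ → n(O₂) = 0.4165/4 = 0.1041 mol → 2.50 L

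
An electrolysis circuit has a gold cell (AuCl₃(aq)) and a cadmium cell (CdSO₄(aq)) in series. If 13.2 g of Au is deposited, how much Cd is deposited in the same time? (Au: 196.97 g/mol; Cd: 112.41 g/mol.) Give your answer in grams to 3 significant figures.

11.3 g

n(Au) = 13.2 / 196.97 = 0.06702 mol
Au³⁺ + 3e⁻ → Au, so n(e⁻) = 3 × 0.06702 = 0.2011 mol
Same current for the same time ⇒ same n(e⁻) = 0.2011 mol in both cells.
Cd²⁺ + 2e⁻ → Cd, so n(Cd) = 0.2011 / 2 = 0.1006 mol
m(Cd) = 0.1006 × 112.41 = 11.3 g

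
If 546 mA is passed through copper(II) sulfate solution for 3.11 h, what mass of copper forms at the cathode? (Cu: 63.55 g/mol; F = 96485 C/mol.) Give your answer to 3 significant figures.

Q = 0.546 A × 11196 s = 6113 C
Moles of electrons = 6113 / 96485 = 0.06336 mol
Cu²⁺ + 2e⁻ → Cu, so n(Cu) = 0.06336 / 2 = 0.03168 mol
m = 0.03168 × 63.55 = 2.01 g

2.01 g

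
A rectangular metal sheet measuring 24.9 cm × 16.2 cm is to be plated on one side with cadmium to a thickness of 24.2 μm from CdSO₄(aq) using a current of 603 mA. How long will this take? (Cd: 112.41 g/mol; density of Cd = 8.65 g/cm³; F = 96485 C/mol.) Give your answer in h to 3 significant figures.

6.68 h

Plated area = 24.9 × 16.2 = 403.4 cm²
Volume = 403.4 × 24.2×10⁻⁴ cm = 0.9762 cm³
m(Cd) = 0.9762 × 8.65 = 8.444 g
n(Cd) = 8.444 / 112.41 = 0.07512 mol; n(e⁻) = 2 × 0.07512 = 0.1502 mol
Q = 0.1502 × 96485 = 14490 C
t = 14490 / 0.603 = 24030 s = 6.68 h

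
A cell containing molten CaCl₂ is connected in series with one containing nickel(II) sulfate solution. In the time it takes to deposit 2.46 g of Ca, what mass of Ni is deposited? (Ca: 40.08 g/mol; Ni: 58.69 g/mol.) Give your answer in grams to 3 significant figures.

3.60 g

n(Ca) = 2.46 / 40.08 = 0.06138 mol
Ca²⁺ + 2e⁻ → Ca, so n(e⁻) = 2 × 0.06138 = 0.1228 mol
Since the cells are in series, n(e⁻) in the Ni cell is also 0.1228 mol.
Ni²⁺ + 2e⁻ → Ni, so n(Ni) = 0.1228 / 2 = 0.06140 mol
m(Ni) = 0.06140 × 58.69 = 3.60 g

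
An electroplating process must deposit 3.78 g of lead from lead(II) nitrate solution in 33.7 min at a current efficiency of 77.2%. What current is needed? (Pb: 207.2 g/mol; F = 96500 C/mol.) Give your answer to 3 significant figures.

n(Pb) = 3.78 / 207.2 = 0.01824 mol
Pb²⁺ + 2e⁻ → Pb, so n(e⁻) = 2 × 0.01824 = 0.03648 mol
Q = 0.03648 × 96500 / 0.772 = 4560 C
I = Q / t = 4560 / 2022 s = 2.26 A

2.26 A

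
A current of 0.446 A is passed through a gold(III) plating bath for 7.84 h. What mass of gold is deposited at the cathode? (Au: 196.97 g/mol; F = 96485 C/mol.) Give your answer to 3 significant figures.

Q = It = 0.446 × 28224 = 12590 C
Moles of electrons = 12590 / 96485 = 0.1305 mol
Au³⁺ + 3e⁻ → Au, so n(Au) = 0.1305 / 3 = 0.04350 mol
m = 0.04350 × 196.97 = 8.57 g

8.57 g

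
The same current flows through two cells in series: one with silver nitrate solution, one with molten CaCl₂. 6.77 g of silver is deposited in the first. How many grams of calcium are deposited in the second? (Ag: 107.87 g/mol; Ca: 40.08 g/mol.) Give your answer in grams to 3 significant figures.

n(Ag) = 6.77 / 107.87 = 0.06276 mol
Ag⁺ + e⁻ → Ag, so n(e⁻) = 0.06276 mol
The cells are in series, so the same charge (and hence the same n(e⁻) = 0.06276 mol) passes through both.
Ca²⁺ + 2e⁻ → Ca, so n(Ca) = 0.06276 / 2 = 0.03138 mol
m(Ca) = 0.03138 × 40.08 = 1.26 g

1.26 g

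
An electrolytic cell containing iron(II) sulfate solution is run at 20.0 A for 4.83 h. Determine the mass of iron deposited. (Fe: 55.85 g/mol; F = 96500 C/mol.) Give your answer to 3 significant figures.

101 g

Q = It = 20.0 × 17388 = 3.478×10^5 C
Moles of electrons = 3.478×10^5 / 96500 = 3.604 mol
Fe²⁺ + 2e⁻ → Fe, so n(Fe) = 3.604 / 2 = 1.802 mol
m = 1.802 × 55.85 = 101 g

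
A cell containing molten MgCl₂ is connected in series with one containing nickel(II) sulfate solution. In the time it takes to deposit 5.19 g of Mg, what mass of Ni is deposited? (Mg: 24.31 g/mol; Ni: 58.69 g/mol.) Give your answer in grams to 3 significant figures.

12.5 g

n(Mg) = 5.19 / 24.31 = 0.2135 mol
Mg²⁺ + 2e⁻ → Mg, so n(e⁻) = 2 × 0.2135 = 0.4270 mol
Same current for the same time ⇒ same n(e⁻) = 0.4270 mol in both cells.
Ni²⁺ + 2e⁻ → Ni, so n(Ni) = 0.4270 / 2 = 0.2135 mol
m(Ni) = 0.2135 × 58.69 = 12.5 g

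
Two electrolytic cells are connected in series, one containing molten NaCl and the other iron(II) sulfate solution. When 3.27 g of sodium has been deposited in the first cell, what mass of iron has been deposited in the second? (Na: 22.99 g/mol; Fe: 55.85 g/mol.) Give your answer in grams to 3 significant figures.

n(Na) = 3.27 / 22.99 = 0.1422 mol
Na⁺ + e⁻ → Na, so n(e⁻) = 0.1422 mol
The cells are in series, so the same charge (and hence the same n(e⁻) = 0.1422 mol) passes through both.
Fe²⁺ + 2e⁻ → Fe, so n(Fe) = 0.1422 / 2 = 0.07110 mol
m(Fe) = 0.07110 × 55.85 = 3.97 g

3.97 g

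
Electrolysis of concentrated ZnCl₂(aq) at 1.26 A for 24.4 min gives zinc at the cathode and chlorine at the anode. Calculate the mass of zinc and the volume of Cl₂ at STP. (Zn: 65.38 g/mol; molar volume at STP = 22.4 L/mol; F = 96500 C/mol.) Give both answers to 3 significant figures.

0.625 g Zn; 0.214 L Cl₂

Q = 1.26 × 1464 = 1845 C; n(e⁻) = 1845 / 96500 = 0.01912 mol
Cathode: Zn²⁺ + 2e⁻ → Zn → n(Zn) = 0.01912/2 = 0.009560 mol → 0.625 g
Anode: 2Cl⁻ → Cl₂ + 2e⁻ → n(Cl₂) = 0.01912/2 = 0.009560 mol → 0.214 L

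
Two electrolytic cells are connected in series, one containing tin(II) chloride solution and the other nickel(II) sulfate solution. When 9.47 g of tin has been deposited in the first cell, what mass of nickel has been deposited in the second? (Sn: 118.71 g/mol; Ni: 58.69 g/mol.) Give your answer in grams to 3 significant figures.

n(Sn) = 9.47 / 118.71 = 0.07977 mol
Sn²⁺ + 2e⁻ → Sn, so n(e⁻) = 2 × 0.07977 = 0.1595 mol
Same current for the same time ⇒ same n(e⁻) = 0.1595 mol in both cells.
Ni²⁺ + 2e⁻ → Ni, so n(Ni) = 0.1595 / 2 = 0.07975 mol
m(Ni) = 0.07975 × 58.69 = 4.68 g

4.68 g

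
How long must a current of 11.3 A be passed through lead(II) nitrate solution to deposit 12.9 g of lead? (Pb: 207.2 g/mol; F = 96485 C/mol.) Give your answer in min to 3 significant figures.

n(Pb) = 12.9 / 207.2 = 0.06226 mol
Pb²⁺ + 2e⁻ → Pb, so n(e⁻) = 2 × 0.06226 = 0.1245 mol
Q = 0.1245 × 96485 = 12010 C
t = Q / I = 12010 / 11.3 = 1063 s = 17.7 min

17.7 min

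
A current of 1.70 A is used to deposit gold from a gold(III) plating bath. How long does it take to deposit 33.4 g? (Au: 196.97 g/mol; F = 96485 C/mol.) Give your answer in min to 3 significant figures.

481 min

n(Au) = 33.4 / 196.97 = 0.1696 mol
Au³⁺ + 3e⁻ → Au, so n(e⁻) = 3 × 0.1696 = 0.5088 mol
Q = 0.5088 × 96485 = 49090 C
t = Q / I = 49090 / 1.70 = 28880 s = 481 min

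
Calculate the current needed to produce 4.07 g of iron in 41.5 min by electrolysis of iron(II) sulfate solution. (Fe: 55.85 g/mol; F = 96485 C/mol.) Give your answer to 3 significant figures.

5.65 A

n(Fe) = 4.07 / 55.85 = 0.07287 mol
Fe²⁺ + 2e⁻ → Fe, so n(e⁻) = 2 × 0.07287 = 0.1457 mol
Q = 0.1457 × 96485 = 14060 C
I = Q / t = 14060 / 2490 s = 5.65 A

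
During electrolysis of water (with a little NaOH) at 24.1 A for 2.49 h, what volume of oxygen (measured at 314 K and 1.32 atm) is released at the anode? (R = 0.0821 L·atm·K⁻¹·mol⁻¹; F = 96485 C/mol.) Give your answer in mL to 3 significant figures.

10900 mL

Q = It = 24.1 × 8964 = 2.160×10^5 C
Moles of electrons = 2.160×10^5 / 96485 = 2.239 mol
2H₂O → O₂ + 4H⁺ + 4e⁻, so n(O₂) = 2.239 / 4 = 0.5598 mol
V = nRT/P = 0.5598 × 0.0821 × 314 / 1.32 = 10.93 L
= 10900 mL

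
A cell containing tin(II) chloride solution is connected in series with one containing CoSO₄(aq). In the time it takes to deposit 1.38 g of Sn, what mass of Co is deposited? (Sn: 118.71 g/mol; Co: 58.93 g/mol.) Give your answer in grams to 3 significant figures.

n(Sn) = 1.38 / 118.71 = 0.01162 mol
Sn²⁺ + 2e⁻ → Sn, so n(e⁻) = 2 × 0.01162 = 0.02324 mol
Since the cells are in series, n(e⁻) in the Co cell is also 0.02324 mol.
Co²⁺ + 2e⁻ → Co, so n(Co) = 0.02324 / 2 = 0.01162 mol
m(Co) = 0.01162 × 58.93 = 0.685 g

0.685 g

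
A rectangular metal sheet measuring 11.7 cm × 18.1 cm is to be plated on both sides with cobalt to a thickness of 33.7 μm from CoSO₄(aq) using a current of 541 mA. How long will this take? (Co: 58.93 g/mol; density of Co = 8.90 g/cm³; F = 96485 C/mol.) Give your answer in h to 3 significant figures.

Plated area = 2 × 11.7 × 18.1 = 423.5 cm²
Volume = 423.5 × 33.7×10⁻⁴ cm = 1.427 cm³
m(Co) = 1.427 × 8.90 = 12.70 g
n(Co) = 12.70 / 58.93 = 0.2155 mol; n(e⁻) = 2 × 0.2155 = 0.4310 mol
Q = 0.4310 × 96485 = 41590 C
t = 41590 / 0.541 = 76880 s = 21.4 h

21.4 h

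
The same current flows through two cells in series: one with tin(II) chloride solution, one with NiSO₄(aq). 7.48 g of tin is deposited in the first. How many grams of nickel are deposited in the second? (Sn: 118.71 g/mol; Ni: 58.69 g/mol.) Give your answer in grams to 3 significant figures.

3.70 g

n(Sn) = 7.48 / 118.71 = 0.06301 mol
Sn²⁺ + 2e⁻ → Sn, so n(e⁻) = 2 × 0.06301 = 0.1260 mol
Same current for the same time ⇒ same n(e⁻) = 0.1260 mol in both cells.
Ni²⁺ + 2e⁻ → Ni, so n(Ni) = 0.1260 / 2 = 0.06300 mol
m(Ni) = 0.06300 × 58.69 = 3.70 g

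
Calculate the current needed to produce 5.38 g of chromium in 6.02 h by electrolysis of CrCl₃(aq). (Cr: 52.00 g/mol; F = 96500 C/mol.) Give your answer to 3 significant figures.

n(Cr) = 5.38 / 52.00 = 0.1035 mol
Cr³⁺ + 3e⁻ → Cr, so n(e⁻) = 3 × 0.1035 = 0.3105 mol
Q = 0.3105 × 96500 = 29960 C
I = Q / t = 29960 / 21672 s = 1.38 A

1.38 A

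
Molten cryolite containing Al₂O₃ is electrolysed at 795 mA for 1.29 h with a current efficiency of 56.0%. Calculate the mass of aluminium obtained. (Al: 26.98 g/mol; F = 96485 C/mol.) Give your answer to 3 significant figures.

0.193 g

Q = 0.795 × 4644 = 3692 C
n(e⁻) = 3692 / 96485 = 0.03827 mol
Al³⁺ + 3e⁻ → Al, so theoretical m(Al) = 0.01276 × 26.98 = 0.3443 g
Actual mass = 56.0% × 0.3443 = 0.193 g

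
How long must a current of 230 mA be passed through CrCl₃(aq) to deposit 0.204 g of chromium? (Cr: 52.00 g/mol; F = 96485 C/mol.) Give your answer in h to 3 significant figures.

n(Cr) = 0.204 / 52.00 = 0.003923 mol
Cr³⁺ + 3e⁻ → Cr, so n(e⁻) = 3 × 0.003923 = 0.01177 mol
Q = 0.01177 × 96485 = 1136 C
t = Q / I = 1136 / 0.230 = 4939 s = 1.37 h

1.37 h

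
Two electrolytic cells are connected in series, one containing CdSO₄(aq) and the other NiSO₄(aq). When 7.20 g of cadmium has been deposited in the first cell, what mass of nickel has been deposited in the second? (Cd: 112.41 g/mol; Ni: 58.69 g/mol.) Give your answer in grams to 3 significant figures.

3.76 g

n(Cd) = 7.20 / 112.41 = 0.06405 mol
Cd²⁺ + 2e⁻ → Cd, so n(e⁻) = 2 × 0.06405 = 0.1281 mol
Same current for the same time ⇒ same n(e⁻) = 0.1281 mol in both cells.
Ni²⁺ + 2e⁻ → Ni, so n(Ni) = 0.1281 / 2 = 0.06405 mol
m(Ni) = 0.06405 × 58.69 = 3.76 g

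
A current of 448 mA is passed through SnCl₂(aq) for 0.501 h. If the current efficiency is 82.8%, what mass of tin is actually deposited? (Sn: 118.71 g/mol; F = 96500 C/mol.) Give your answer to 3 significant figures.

Q = 0.448 × 1803.6 = 808.0 C
n(e⁻) = 808.0 / 96500 = 0.008373 mol
Sn²⁺ + 2e⁻ → Sn, so theoretical m(Sn) = 0.004187 × 118.71 = 0.4970 g
Actual mass = 82.8% × 0.4970 = 0.412 g

0.412 g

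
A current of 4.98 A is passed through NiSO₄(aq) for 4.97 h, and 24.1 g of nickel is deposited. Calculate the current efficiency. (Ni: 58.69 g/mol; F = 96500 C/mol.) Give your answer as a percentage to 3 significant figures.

Q = 4.98 × 17892 = 89100 C
n(e⁻) = 89100 / 96500 = 0.9233 mol
Ni²⁺ + 2e⁻ → Ni, so theoretical n(Ni) = 0.4617 mol → 27.10 g
Efficiency = 24.1 / 27.10 = 0.8893 = 88.9%

88.9%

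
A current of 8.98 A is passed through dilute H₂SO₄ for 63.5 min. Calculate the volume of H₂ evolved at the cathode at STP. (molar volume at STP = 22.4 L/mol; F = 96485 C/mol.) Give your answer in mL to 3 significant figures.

Q = It = 8.98 × 3810 = 34210 C
n(e⁻) = Q/F = 34210/96485 = 0.3546 mol
2H⁺ + 2e⁻ → H₂, so n(H₂) = 0.3546 / 2 = 0.1773 mol
V = 0.1773 × 22.4 = 3.972 L
= 3970 mL

3970 mL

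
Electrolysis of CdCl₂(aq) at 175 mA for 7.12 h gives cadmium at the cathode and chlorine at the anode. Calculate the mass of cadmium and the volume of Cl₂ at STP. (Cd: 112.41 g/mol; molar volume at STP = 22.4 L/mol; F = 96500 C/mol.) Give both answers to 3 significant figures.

Q = 0.175 × 25632 = 4486 C; n(e⁻) = 4486 / 96500 = 0.04649 mol
Cathode: Cd²⁺ + 2e⁻ → Cd → n(Cd) = 0.04649/2 = 0.02325 mol → 2.61 g
Anode: 2Cl⁻ → Cl₂ + 2e⁻ → n(Cl₂) = 0.04649/2 = 0.02325 mol → 0.521 L

2.61 g Cd; 0.521 L Cl₂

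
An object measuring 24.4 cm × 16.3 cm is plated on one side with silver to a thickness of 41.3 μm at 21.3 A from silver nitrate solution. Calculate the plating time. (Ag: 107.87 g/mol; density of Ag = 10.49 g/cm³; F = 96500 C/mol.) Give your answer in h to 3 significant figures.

0.201 h

Plated area = 24.4 × 16.3 = 397.7 cm²
Volume = 397.7 × 41.3×10⁻⁴ cm = 1.643 cm³
m(Ag) = 1.643 × 10.49 = 17.24 g
n(Ag) = 17.24 / 107.87 = 0.1598 mol; n(e⁻) = 0.1598 mol
Q = 0.1598 × 96500 = 15420 C
t = 15420 / 21.3 = 723.9 s = 0.201 h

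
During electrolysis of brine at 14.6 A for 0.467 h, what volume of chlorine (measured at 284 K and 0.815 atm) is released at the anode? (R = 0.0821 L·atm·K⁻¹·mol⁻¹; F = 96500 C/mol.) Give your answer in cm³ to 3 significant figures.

Q = It = 14.6 × 1681.2 = 24550 C
n(e⁻) = Q/F = 24550/96500 = 0.2544 mol
2Cl⁻ → Cl₂ + 2e⁻, so n(Cl₂) = 0.2544 / 2 = 0.1272 mol
V = nRT/P = 0.1272 × 0.0821 × 284 / 0.815 = 3.639 L
= 3640 cm³

3640 cm³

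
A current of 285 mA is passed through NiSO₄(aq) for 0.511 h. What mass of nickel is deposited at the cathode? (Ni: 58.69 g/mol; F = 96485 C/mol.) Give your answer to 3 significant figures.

Charge passed = 0.285 × 1839.6 = 524.3 C
Moles of electrons = 524.3 / 96485 = 0.005434 mol
Ni²⁺ + 2e⁻ → Ni, so n(Ni) = 0.005434 / 2 = 0.002717 mol
m = 0.002717 × 58.69 = 0.159 g

0.159 g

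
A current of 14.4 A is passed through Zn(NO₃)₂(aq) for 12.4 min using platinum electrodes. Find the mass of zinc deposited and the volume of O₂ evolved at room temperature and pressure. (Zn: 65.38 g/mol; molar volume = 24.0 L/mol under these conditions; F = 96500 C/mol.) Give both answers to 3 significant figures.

3.63 g Zn; 0.666 L O₂

Q = 14.4 × 744 = 10710 C; n(e⁻) = 10710 / 96500 = 0.1110 mol
Cathode: Zn²⁺ + 2e⁻ → Zn → n(Zn) = 0.1110/2 = 0.05550 mol → 3.63 g
Anode: 2H₂O → O₂ + 4H⁺ + 4e⁻ → n(O₂) = 0.1110/4 = 0.02775 mol → 0.666 L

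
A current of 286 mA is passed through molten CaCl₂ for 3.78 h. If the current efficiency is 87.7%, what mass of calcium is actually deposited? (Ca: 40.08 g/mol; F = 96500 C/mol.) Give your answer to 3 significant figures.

Q = 0.286 × 13608 = 3892 C
n(e⁻) = 3892 / 96500 = 0.04033 mol
Ca²⁺ + 2e⁻ → Ca, so theoretical m(Ca) = 0.02017 × 40.08 = 0.8084 g
Actual mass = 87.7% × 0.8084 = 0.709 g

0.709 g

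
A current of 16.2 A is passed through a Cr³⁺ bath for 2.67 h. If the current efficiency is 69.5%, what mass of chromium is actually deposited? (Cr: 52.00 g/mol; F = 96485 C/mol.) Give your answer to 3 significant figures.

19.4 g

Q = 16.2 × 9612 = 1.557×10^5 C
n(e⁻) = 1.557×10^5 / 96485 = 1.614 mol
Cr³⁺ + 3e⁻ → Cr, so theoretical m(Cr) = 0.5380 × 52.00 = 27.98 g
Actual mass = 69.5% × 27.98 = 19.4 g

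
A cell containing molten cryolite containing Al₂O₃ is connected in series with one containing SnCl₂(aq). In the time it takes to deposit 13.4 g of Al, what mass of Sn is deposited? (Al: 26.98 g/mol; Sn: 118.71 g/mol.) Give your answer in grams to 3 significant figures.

88.4 g

n(Al) = 13.4 / 26.98 = 0.4967 mol
Al³⁺ + 3e⁻ → Al, so n(e⁻) = 3 × 0.4967 = 1.490 mol
The cells are in series, so the same charge (and hence the same n(e⁻) = 1.490 mol) passes through both.
Sn²⁺ + 2e⁻ → Sn, so n(Sn) = 1.490 / 2 = 0.7450 mol
m(Sn) = 0.7450 × 118.71 = 88.4 g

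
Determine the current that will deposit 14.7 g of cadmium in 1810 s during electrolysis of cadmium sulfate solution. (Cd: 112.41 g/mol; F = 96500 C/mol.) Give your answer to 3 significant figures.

13.9 A

n(Cd) = 14.7 / 112.41 = 0.1308 mol
Cd²⁺ + 2e⁻ → Cd, so n(e⁻) = 2 × 0.1308 = 0.2616 mol
Q = 0.2616 × 96500 = 25240 C
I = Q / t = 25240 / 1810 s = 13.9 A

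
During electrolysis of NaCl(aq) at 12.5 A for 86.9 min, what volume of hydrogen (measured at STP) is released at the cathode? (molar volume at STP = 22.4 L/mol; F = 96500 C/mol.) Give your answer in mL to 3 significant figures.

7560 mL

Q = 12.5 A × 5214 s = 65180 C
n(e⁻) = 65180 / 96500 = 0.6754 mol
2H⁺ + 2e⁻ → H₂, so n(H₂) = 0.6754 / 2 = 0.3377 mol
V = 0.3377 × 22.4 = 7.564 L
= 7560 mL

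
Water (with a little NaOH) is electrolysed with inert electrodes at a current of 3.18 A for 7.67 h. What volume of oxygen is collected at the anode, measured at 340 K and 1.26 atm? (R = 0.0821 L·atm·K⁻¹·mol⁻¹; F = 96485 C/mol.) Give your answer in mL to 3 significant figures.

5040 mL

Charge passed = 3.18 × 27612 = 87810 C
n(e⁻) = 87810 / 96485 = 0.9101 mol
2H₂O → O₂ + 4H⁺ + 4e⁻, so n(O₂) = 0.9101 / 4 = 0.2275 mol
V = nRT/P = 0.2275 × 0.0821 × 340 / 1.26 = 5.040 L
= 5040 mL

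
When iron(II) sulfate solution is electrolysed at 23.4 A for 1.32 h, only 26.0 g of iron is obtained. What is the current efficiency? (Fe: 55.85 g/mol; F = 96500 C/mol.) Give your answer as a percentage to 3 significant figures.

Q = 23.4 × 4752 = 1.112×10^5 C
n(e⁻) = 1.112×10^5 / 96500 = 1.152 mol
Fe²⁺ + 2e⁻ → Fe, so theoretical n(Fe) = 0.5760 mol → 32.17 g
Efficiency = 26.0 / 32.17 = 0.8082 = 80.8%

80.8%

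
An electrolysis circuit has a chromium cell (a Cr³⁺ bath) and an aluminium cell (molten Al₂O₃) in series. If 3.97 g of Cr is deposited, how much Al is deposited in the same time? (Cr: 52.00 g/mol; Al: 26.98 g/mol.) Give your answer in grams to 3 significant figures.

2.06 g

n(Cr) = 3.97 / 52.00 = 0.07635 mol
Cr³⁺ + 3e⁻ → Cr, so n(e⁻) = 3 × 0.07635 = 0.2291 mol
In series, the same 0.2291 mol of electrons flows through the second cell.
Al³⁺ + 3e⁻ → Al, so n(Al) = 0.2291 / 3 = 0.07637 mol
m(Al) = 0.07637 × 26.98 = 2.06 g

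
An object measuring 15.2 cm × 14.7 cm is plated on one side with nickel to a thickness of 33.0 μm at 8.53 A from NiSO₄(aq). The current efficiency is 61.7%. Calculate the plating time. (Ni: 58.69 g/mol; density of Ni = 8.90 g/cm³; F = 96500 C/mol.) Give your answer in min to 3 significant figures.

68.3 min

Plated area = 15.2 × 14.7 = 223.4 cm²
Volume = 223.4 × 33.0×10⁻⁴ cm = 0.7372 cm³
m(Ni) = 0.7372 × 8.90 = 6.561 g
n(Ni) = 6.561 / 58.69 = 0.1118 mol; n(e⁻) = 2 × 0.1118 = 0.2236 mol
Q = 0.2236 × 96500 / 0.617 = 34970 C
t = 34970 / 8.53 = 4100 s = 68.3 min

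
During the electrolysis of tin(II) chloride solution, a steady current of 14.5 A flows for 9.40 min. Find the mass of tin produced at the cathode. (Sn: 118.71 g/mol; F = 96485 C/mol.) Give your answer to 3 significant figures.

5.03 g

Charge passed = 14.5 × 564 = 8178 C
n(e⁻) = Q/F = 8178/96485 = 0.08476 mol
Sn²⁺ + 2e⁻ → Sn, so n(Sn) = 0.08476 / 2 = 0.04238 mol
m = 0.04238 × 118.71 = 5.03 g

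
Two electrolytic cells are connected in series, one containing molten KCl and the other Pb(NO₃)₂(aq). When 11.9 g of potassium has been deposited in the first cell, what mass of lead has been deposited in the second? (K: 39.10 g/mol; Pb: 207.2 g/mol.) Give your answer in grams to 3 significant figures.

31.5 g

n(K) = 11.9 / 39.10 = 0.3043 mol
K⁺ + e⁻ → K, so n(e⁻) = 0.3043 mol
In series, the same 0.3043 mol of electrons flows through the second cell.
Pb²⁺ + 2e⁻ → Pb, so n(Pb) = 0.3043 / 2 = 0.1522 mol
m(Pb) = 0.1522 × 207.2 = 31.5 g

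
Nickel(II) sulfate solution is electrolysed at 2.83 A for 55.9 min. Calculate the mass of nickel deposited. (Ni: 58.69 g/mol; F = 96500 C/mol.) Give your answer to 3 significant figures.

Q = It = 2.83 × 3354 = 9492 C
Moles of electrons = 9492 / 96500 = 0.09836 mol
Ni²⁺ + 2e⁻ → Ni, so n(Ni) = 0.09836 / 2 = 0.04918 mol
m = 0.04918 × 58.69 = 2.89 g

2.89 g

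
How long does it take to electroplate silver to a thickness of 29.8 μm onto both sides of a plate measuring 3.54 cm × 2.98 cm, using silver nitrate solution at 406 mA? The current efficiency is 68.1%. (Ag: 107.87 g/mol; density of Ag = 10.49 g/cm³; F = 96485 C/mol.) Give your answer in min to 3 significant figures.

Plated area = 2 × 3.54 × 2.98 = 21.10 cm²
Volume = 21.10 × 29.8×10⁻⁴ cm = 0.06288 cm³
m(Ag) = 0.06288 × 10.49 = 0.6596 g
n(Ag) = 0.6596 / 107.87 = 0.006115 mol; n(e⁻) = 0.006115 mol
Q = 0.006115 × 96485 / 0.681 = 866.4 C
t = 866.4 / 0.406 = 2134 s = 35.6 min

35.6 min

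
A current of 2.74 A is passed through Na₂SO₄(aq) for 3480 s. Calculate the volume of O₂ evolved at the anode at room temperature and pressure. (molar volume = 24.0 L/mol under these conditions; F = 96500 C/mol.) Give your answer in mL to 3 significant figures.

Q = It = 2.74 × 3480 = 9535 C
n(e⁻) = 9535 / 96500 = 0.09881 mol
2H₂O → O₂ + 4H⁺ + 4e⁻, so n(O₂) = 0.09881 / 4 = 0.02470 mol
V = 0.02470 × 24.0 = 0.5928 L
= 593 mL

593 mL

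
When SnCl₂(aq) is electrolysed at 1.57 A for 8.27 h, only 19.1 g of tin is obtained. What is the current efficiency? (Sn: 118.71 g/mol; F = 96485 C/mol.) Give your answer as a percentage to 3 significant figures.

66.4%

Q = 1.57 × 29772 = 46740 C
n(e⁻) = 46740 / 96485 = 0.4844 mol
Sn²⁺ + 2e⁻ → Sn, so theoretical n(Sn) = 0.2422 mol → 28.75 g
Efficiency = 19.1 / 28.75 = 0.6643 = 66.4%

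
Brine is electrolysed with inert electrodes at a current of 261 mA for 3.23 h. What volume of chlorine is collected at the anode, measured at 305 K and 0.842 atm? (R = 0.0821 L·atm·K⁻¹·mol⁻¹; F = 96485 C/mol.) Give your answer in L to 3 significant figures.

Q = It = 0.261 × 11628 = 3035 C
Moles of electrons = 3035 / 96485 = 0.03146 mol
2Cl⁻ → Cl₂ + 2e⁻, so n(Cl₂) = 0.03146 / 2 = 0.01573 mol
V = nRT/P = 0.01573 × 0.0821 × 305 / 0.842 = 0.4678 L

0.468 L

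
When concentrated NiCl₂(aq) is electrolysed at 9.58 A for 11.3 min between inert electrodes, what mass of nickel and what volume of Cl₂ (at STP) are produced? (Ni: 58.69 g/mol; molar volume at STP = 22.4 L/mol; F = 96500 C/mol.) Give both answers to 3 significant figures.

Q = 9.58 × 678 = 6495 C; n(e⁻) = 6495 / 96500 = 0.06731 mol
Cathode: Ni²⁺ + 2e⁻ → Ni → n(Ni) = 0.06731/2 = 0.03366 mol → 1.98 g
Anode: 2Cl⁻ → Cl₂ + 2e⁻ → n(Cl₂) = 0.06731/2 = 0.03366 mol → 0.754 L

1.98 g Ni; 0.754 L Cl₂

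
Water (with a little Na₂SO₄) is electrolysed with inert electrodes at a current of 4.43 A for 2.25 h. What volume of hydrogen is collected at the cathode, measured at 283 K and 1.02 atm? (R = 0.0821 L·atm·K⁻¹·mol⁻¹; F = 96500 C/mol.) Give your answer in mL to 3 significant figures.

Charge passed = 4.43 × 8100 = 35880 C
n(e⁻) = Q/F = 35880/96500 = 0.3718 mol
2H⁺ + 2e⁻ → H₂, so n(H₂) = 0.3718 / 2 = 0.1859 mol
V = nRT/P = 0.1859 × 0.0821 × 283 / 1.02 = 4.235 L
= 4240 mL

4240 mL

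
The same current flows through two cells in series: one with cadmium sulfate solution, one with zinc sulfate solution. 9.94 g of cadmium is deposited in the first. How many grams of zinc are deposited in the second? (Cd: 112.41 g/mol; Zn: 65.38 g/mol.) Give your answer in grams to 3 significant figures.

5.78 g

n(Cd) = 9.94 / 112.41 = 0.08843 mol
Cd²⁺ + 2e⁻ → Cd, so n(e⁻) = 2 × 0.08843 = 0.1769 mol
Same current for the same time ⇒ same n(e⁻) = 0.1769 mol in both cells.
Zn²⁺ + 2e⁻ → Zn, so n(Zn) = 0.1769 / 2 = 0.08845 mol
m(Zn) = 0.08845 × 65.38 = 5.78 g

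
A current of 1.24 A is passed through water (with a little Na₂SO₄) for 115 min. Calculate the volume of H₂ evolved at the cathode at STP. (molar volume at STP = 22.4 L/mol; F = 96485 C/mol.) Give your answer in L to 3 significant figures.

Q = 1.24 A × 6900 s = 8556 C
n(e⁻) = 8556 / 96485 = 0.08868 mol
2H⁺ + 2e⁻ → H₂, so n(H₂) = 0.08868 / 2 = 0.04434 mol
V = 0.04434 × 22.4 = 0.9932 L

0.993 L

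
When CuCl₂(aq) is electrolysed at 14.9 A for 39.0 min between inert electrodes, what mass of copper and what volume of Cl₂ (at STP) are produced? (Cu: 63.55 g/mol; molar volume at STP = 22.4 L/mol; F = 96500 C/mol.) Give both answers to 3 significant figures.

Q = 14.9 × 2340 = 34870 C; n(e⁻) = 34870 / 96500 = 0.3613 mol
Cathode: Cu²⁺ + 2e⁻ → Cu → n(Cu) = 0.3613/2 = 0.1807 mol → 11.5 g
Anode: 2Cl⁻ → Cl₂ + 2e⁻ → n(Cl₂) = 0.3613/2 = 0.1807 mol → 4.05 L

11.5 g Cu; 4.05 L Cl₂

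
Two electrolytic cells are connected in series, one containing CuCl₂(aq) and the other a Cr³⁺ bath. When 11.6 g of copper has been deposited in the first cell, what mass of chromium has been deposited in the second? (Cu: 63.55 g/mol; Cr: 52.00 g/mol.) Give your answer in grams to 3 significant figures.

6.33 g

n(Cu) = 11.6 / 63.55 = 0.1825 mol
Cu²⁺ + 2e⁻ → Cu, so n(e⁻) = 2 × 0.1825 = 0.3650 mol
The cells are in series, so the same charge (and hence the same n(e⁻) = 0.3650 mol) passes through both.
Cr³⁺ + 3e⁻ → Cr, so n(Cr) = 0.3650 / 3 = 0.1217 mol
m(Cr) = 0.1217 × 52.00 = 6.33 g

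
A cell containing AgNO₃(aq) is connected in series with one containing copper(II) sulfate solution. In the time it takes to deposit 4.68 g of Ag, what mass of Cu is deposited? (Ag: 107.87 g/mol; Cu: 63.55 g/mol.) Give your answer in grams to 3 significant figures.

n(Ag) = 4.68 / 107.87 = 0.04339 mol
Ag⁺ + e⁻ → Ag, so n(e⁻) = 0.04339 mol
In series, the same 0.04339 mol of electrons flows through the second cell.
Cu²⁺ + 2e⁻ → Cu, so n(Cu) = 0.04339 / 2 = 0.02170 mol
m(Cu) = 0.02170 × 63.55 = 1.38 g

1.38 g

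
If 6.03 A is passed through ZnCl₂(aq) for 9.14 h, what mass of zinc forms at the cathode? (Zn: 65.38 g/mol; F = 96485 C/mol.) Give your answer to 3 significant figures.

Q = 6.03 A × 32904 s = 1.984×10^5 C
n(e⁻) = 1.984×10^5 / 96485 = 2.056 mol
Zn²⁺ + 2e⁻ → Zn, so n(Zn) = 2.056 / 2 = 1.028 mol
m = 1.028 × 65.38 = 67.2 g

67.2 g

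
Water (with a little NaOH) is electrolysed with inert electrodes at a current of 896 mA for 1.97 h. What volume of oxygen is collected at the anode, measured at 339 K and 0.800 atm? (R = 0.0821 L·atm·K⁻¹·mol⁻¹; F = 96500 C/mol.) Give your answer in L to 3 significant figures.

Q = It = 0.896 × 7092 = 6354 C
n(e⁻) = 6354 / 96500 = 0.06584 mol
2H₂O → O₂ + 4H⁺ + 4e⁻, so n(O₂) = 0.06584 / 4 = 0.01646 mol
V = nRT/P = 0.01646 × 0.0821 × 339 / 0.800 = 0.5726 L

0.573 L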